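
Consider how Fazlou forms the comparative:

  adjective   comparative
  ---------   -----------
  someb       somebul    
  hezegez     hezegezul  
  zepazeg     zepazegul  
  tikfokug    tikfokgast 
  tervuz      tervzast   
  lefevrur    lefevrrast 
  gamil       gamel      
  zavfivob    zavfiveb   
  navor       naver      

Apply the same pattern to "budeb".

budebul

zepazeg and tikfokug both end in -g yet inflect differently (zepazegul, tikfokgast), so the final letter is not what conditions the rule; the last vowel is.
"budeb" has last vowel 'e'. The stems whose last vowel is 'e' (someb → somebul, hezegez → hezegezul, zepazeg → zepazegul) add -ul.
The other patterns: stems whose last vowel is 'u' delete the last vowel and add -ast; stems whose last vowel is 'i' or 'o' change the last vowel to 'e'.
So budeb → budebul.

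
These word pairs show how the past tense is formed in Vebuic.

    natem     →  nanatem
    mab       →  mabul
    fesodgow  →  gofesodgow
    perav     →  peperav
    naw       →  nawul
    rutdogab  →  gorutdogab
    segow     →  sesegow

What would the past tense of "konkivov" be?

naw and segow both end in -w yet inflect differently (nawul, sesegow), so the final letter is not what conditions the rule; the number of vowels is.
"konkivov" has 3 vowels. The stems with 3 vowels (rutdogab → gorutdogab, fesodgow → gofesodgow) add the prefix go-.
So konkivov → gokonkivov.

gokonkivov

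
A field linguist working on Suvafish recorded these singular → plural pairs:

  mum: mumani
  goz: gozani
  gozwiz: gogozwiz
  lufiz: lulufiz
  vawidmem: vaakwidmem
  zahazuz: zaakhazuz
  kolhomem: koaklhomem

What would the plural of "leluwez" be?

leakluwez

goz and gozwiz both end in -z yet inflect differently (gozani, gogozwiz), so the final letter is not what conditions the rule; the number of vowels is.
"leluwez" has 3 vowels. The stems with 3 vowels (vawidmem → vaakwidmem, zahazuz → zaakhazuz, kolhomem → koaklhomem) insert -ak- after the first vowel.
The other patterns: stems with 1 vowel add -ani; stems with 2 vowels repeat the first consonant+vowel as a prefix.
So leluwez → leakluwez.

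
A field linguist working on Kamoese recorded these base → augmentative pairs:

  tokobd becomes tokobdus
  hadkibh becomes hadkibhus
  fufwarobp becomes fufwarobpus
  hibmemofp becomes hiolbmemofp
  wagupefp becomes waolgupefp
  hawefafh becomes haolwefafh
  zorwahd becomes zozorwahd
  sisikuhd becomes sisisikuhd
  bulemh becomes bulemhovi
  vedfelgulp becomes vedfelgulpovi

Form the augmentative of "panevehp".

fufwarobp and hibmemofp both end in -p yet inflect differently (fufwarobpus, hiolbmemofp), so the final letter is not what conditions the rule; the second-to-last letter is.
"panevehp" has second-to-last letter 'h'. The stems whose second-to-last letter is 'h' (zorwahd → zozorwahd, sisikuhd → sisisikuhd) repeat the first consonant+vowel as a prefix.
The other patterns: stems whose second-to-last letter is 'b' add -us; stems whose second-to-last letter is 'f' insert -ol- after the first vowel; stems whose second-to-last letter is 'l' or 'm' add -ovi.
So panevehp → papanevehp.

papanevehp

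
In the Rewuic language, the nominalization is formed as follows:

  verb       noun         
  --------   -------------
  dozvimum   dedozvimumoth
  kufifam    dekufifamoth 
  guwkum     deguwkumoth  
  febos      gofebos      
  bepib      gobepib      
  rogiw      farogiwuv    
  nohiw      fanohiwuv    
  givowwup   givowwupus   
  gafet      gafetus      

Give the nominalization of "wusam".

bepib and rogiw both have last vowel 'i' yet inflect differently (gobepib, farogiwuv), so the last vowel is not what conditions the rule; the final letter is.
"wusam" ends in -m. The stems ending in -m (dozvimum → dedozvimumoth, kufifam → dekufifamoth, guwkum → deguwkumoth) add de- … -oth around the stem.
So wusam → dewusamoth.

dewusamoth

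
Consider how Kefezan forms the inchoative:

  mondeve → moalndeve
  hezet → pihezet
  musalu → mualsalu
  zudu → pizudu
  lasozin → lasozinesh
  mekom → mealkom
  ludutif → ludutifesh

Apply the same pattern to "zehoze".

pizehoze

musalu and zudu both end in -u yet inflect differently (mualsalu, pizudu), so the final letter is not what conditions the rule; the first letter is.
"zehoze" begins with z-. The one such stem in the data (zudu → pizudu) adds the prefix pi-, so the same rule applies.
So zehoze → pizehoze.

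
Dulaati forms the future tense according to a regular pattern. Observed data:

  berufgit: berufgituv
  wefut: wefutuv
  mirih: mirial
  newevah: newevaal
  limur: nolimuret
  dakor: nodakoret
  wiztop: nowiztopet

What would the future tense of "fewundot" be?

berufgit and mirih both have last vowel 'i' yet inflect differently (berufgituv, mirial), so the last vowel is not what conditions the rule; the final letter is.
"fewundot" ends in -t. The stems ending in -t (berufgit → berufgituv, wefut → wefutuv) add -uv.
So fewundot → fewundotuv.

fewundotuv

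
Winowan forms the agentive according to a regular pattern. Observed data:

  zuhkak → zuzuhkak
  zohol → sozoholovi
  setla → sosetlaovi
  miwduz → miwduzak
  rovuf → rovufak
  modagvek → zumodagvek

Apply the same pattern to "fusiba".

sofusibaovi

"fusiba" ends in -a. The one such stem in the data (setla → sosetlaovi) adds so- … -ovi around the stem, so the same rule applies.
The other patterns: stems ending in -k add the prefix zu-; stems ending in -f or -z add -ak.
So fusiba → sofusibaovi.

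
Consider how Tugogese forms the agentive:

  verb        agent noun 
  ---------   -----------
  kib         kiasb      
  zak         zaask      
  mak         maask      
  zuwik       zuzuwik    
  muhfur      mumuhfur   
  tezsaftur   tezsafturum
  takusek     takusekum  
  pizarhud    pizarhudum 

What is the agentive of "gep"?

geasp

zak and zuwik both end in -k yet inflect differently (zaask, zuzuwik), so the final letter is not what conditions the rule; the number of vowels is.
"gep" has 1 vowel. The stems with 1 vowel (kib → kiasb, zak → zaask, mak → maask) insert -as- after the first vowel.
The other patterns: stems with 2 vowels repeat the first consonant+vowel as a prefix; stems with 3 vowels add -um.
So gep → geasp.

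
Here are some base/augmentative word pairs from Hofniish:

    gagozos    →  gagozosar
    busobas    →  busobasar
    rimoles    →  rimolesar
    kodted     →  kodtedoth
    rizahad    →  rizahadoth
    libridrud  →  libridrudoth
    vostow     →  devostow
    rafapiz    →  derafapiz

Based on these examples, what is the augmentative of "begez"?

rimoles and kodted both have last vowel 'e' yet inflect differently (rimolesar, kodtedoth), so the last vowel is not what conditions the rule; the final letter is.
"begez" ends in -z. The one such stem in the data (rafapiz → derafapiz) adds the prefix de-, so the same rule applies.
The other patterns: stems ending in -s add -ar; stems ending in -d add -oth.
So begez → debegez.

debegez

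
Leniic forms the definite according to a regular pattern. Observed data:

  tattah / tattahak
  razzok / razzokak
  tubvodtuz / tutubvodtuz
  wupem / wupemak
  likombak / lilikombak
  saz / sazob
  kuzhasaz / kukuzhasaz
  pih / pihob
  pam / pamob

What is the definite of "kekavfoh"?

"kekavfoh" has 3 vowels. The stems with 3 vowels (likombak → lilikombak, kuzhasaz → kukuzhasaz, tubvodtuz → tutubvodtuz) repeat the first consonant+vowel as a prefix.
The other patterns: stems with 1 vowel add -ob; stems with 2 vowels add -ak.
So kekavfoh → kekekavfoh.

kekekavfoh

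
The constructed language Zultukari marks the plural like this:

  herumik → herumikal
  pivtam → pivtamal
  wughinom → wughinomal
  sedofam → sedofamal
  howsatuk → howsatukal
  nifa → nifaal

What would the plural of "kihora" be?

Every pair shown (herumik → herumikal, pivtam → pivtamal, wughinom → wughinomal, …) follows the same rule: add -al.
So kihora → kihoraal.

kihoraal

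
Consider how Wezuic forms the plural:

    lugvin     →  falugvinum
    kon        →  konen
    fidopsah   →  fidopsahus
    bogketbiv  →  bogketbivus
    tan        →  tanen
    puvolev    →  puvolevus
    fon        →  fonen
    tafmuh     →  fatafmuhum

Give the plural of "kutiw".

fon and lugvin both end in -n yet inflect differently (fonen, falugvinum), so the final letter is not what conditions the rule; the number of vowels is.
"kutiw" has 2 vowels. The stems with 2 vowels (tafmuh → fatafmuhum, lugvin → falugvinum) add fa- … -um around the stem.
The other patterns: stems with 1 vowel add -en; stems with 3 vowels add -us.
So kutiw → fakutiwum.

fakutiwum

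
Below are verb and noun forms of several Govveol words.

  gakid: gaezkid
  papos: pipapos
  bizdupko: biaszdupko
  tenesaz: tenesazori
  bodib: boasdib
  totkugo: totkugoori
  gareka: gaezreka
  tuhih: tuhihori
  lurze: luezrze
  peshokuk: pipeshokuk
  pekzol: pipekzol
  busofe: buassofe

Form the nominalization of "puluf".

pipuluf

"puluf" begins with p-. The stems beginning with p- (pekzol → pipekzol, peshokuk → pipeshokuk, papos → pipapos) add the prefix pi-.
The other patterns: stems beginning with b- insert -as- after the first vowel; stems beginning with t- add -ori; stems beginning with g- or l- insert -ez- after the first vowel.
So puluf → pipuluf.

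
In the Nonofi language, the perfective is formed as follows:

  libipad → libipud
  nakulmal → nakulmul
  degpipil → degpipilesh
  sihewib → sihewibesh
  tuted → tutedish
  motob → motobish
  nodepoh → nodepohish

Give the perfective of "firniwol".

firniwolish

nakulmal and degpipil both end in -l yet inflect differently (nakulmul, degpipilesh), so the final letter is not what conditions the rule; the last vowel is.
"firniwol" has last vowel 'o'. The stems whose last vowel is 'o' (motob → motobish, nodepoh → nodepohish) add -ish.
The other patterns: stems whose last vowel is 'a' change the last vowel to 'u'; stems whose last vowel is 'i' add -esh.
So firniwol → firniwolish.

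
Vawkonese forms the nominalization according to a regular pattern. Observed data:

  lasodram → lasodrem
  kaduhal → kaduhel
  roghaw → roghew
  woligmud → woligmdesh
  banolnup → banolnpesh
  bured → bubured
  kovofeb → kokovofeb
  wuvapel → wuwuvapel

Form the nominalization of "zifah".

zifeh

woligmud and bured both end in -d yet inflect differently (woligmdesh, bubured), so the final letter is not what conditions the rule; the last vowel is.
"zifah" has last vowel 'a'. The stems whose last vowel is 'a' (lasodram → lasodrem, kaduhal → kaduhel, roghaw → roghew) change the last vowel to 'e'.
So zifah → zifeh.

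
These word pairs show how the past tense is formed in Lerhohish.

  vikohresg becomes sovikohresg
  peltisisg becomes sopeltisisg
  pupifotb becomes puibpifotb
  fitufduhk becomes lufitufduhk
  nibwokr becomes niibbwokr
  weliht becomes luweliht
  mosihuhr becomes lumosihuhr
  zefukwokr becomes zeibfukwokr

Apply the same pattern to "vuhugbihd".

"vuhugbihd" has second-to-last letter 'h'. The stems whose second-to-last letter is 'h' (mosihuhr → lumosihuhr, fitufduhk → lufitufduhk, weliht → luweliht) add the prefix lu-.
So vuhugbihd → luvuhugbihd.

luvuhugbihd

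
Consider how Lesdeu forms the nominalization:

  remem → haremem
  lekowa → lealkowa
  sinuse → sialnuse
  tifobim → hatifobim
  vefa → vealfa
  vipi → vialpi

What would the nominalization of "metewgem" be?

sinuse and remem both have last vowel 'e' yet inflect differently (sialnuse, haremem), so the last vowel is not what conditions the rule; whether the stem ends in a vowel or a consonant is.
"metewgem" ends in a consonant. The stems ending in a consonant (remem → haremem, tifobim → hatifobim) add the prefix ha-.
So metewgem → hametewgem.

hametewgem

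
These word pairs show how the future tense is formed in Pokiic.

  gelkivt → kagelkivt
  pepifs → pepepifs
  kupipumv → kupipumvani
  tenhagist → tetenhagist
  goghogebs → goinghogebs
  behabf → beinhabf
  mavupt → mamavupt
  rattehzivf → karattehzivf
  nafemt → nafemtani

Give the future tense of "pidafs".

pipidafs

"pidafs" has second-to-last letter 'f'. The one such stem in the data (pepifs → pepepifs) repeats the first consonant+vowel as a prefix (as do mavupt, tenhagist), so the same rule applies.
The other patterns: stems whose second-to-last letter is 'b' insert -in- after the first vowel; stems whose second-to-last letter is 'v' add the prefix ka-; stems whose second-to-last letter is 'm' add -ani.
So pidafs → pipidafs.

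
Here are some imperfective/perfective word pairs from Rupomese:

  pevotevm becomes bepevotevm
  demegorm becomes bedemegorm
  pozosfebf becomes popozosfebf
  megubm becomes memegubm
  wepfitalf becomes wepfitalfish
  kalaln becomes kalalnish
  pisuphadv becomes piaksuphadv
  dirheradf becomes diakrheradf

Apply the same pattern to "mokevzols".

"mokevzols" has second-to-last letter 'l'. The stems whose second-to-last letter is 'l' (kalaln → kalalnish, wepfitalf → wepfitalfish) add -ish.
The other patterns: stems whose second-to-last letter is 'd' insert -ak- after the first vowel; stems whose second-to-last letter is 'b' repeat the first consonant+vowel as a prefix; stems whose second-to-last letter is 'r' or 'v' add the prefix be-.
So mokevzols → mokevzolsish.

mokevzolsish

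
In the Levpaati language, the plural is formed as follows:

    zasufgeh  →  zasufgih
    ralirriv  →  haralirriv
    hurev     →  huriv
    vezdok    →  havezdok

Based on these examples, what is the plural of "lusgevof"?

halusgevof

hurev and ralirriv both end in -v yet inflect differently (huriv, haralirriv), so the final letter is not what conditions the rule; the last vowel is.
"lusgevof" has last vowel 'o'. The one such stem in the data (vezdok → havezdok) adds the prefix ha-, so the same rule applies.
The other pattern: stems whose last vowel is 'e' change the last vowel to 'i'.
So lusgevof → halusgevof.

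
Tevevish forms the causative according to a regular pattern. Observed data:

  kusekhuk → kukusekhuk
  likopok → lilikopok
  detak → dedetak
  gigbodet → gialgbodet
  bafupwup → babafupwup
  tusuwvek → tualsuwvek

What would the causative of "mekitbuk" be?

tusuwvek and detak both end in -k yet inflect differently (tualsuwvek, dedetak), so the final letter is not what conditions the rule; the last vowel is.
"mekitbuk" has last vowel 'u'. The stems whose last vowel is 'u' (kusekhuk → kukusekhuk, bafupwup → babafupwup) repeat the first consonant+vowel as a prefix.
So mekitbuk → memekitbuk.

memekitbuk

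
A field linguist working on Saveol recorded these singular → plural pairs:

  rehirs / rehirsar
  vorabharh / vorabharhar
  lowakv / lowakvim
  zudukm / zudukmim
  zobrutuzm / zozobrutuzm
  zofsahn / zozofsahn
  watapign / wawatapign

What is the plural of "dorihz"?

dodorihz

"dorihz" has second-to-last letter 'h'. The one such stem in the data (zofsahn → zozofsahn) repeats the first consonant+vowel as a prefix (as do zobrutuzm, watapign), so the same rule applies.
The other patterns: stems whose second-to-last letter is 'r' add -ar; stems whose second-to-last letter is 'k' add -im.
So dorihz → dodorihz.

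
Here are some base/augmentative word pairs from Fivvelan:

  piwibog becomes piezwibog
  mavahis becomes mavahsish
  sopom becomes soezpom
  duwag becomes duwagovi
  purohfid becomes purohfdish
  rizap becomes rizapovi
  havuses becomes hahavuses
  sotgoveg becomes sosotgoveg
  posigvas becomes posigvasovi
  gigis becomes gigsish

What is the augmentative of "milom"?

miezlom

mavahis and havuses both end in -s yet inflect differently (mavahsish, hahavuses), so the final letter is not what conditions the rule; the last vowel is.
"milom" has last vowel 'o'. The stems whose last vowel is 'o' (sopom → soezpom, piwibog → piezwibog) insert -ez- after the first vowel.
So milom → miezlom.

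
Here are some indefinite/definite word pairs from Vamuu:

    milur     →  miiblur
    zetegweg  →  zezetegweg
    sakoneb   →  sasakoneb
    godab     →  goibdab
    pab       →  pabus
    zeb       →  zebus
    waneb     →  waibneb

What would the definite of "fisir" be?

"fisir" has 2 vowels. The stems with 2 vowels (milur → miiblur, godab → goibdab, waneb → waibneb) insert -ib- after the first vowel.
So fisir → fiibsir.

fiibsir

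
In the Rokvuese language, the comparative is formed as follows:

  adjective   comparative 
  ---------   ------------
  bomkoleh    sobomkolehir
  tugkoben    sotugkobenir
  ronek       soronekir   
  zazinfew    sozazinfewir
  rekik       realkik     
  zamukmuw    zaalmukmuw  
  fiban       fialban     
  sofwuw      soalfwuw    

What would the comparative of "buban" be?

bualban

ronek and rekik both end in -k yet inflect differently (soronekir, realkik), so the final letter is not what conditions the rule; the last vowel is.
"buban" has last vowel 'a'. The one such stem in the data (fiban → fialban) inserts -al- after the first vowel (as do rekik, zamukmuw), so the same rule applies.
The other pattern: stems whose last vowel is 'e' add so- … -ir around the stem.
So buban → bualban.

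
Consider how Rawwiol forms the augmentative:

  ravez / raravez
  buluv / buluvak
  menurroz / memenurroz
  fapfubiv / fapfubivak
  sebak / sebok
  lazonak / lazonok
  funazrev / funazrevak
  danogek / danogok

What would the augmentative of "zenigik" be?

zenigok

funazrev and danogek both have last vowel 'e' yet inflect differently (funazrevak, danogok), so the last vowel is not what conditions the rule; the final letter is.
"zenigik" ends in -k. The stems ending in -k (sebak → sebok, danogek → danogok, lazonak → lazonok) change the last vowel to 'o'.
The other patterns: stems ending in -v add -ak; stems ending in -z repeat the first consonant+vowel as a prefix.
So zenigik → zenigok.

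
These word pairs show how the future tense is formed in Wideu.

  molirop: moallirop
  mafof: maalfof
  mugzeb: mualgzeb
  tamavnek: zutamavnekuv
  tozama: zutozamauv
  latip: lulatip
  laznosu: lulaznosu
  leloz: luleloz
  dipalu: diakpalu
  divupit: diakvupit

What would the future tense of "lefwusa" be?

molirop and latip both end in -p yet inflect differently (moallirop, lulatip), so the final letter is not what conditions the rule; the first letter is.
"lefwusa" begins with l-. The stems beginning with l- (latip → lulatip, laznosu → lulaznosu, leloz → luleloz) add the prefix lu-.
The other patterns: stems beginning with m- insert -al- after the first vowel; stems beginning with t- add zu- … -uv around the stem; stems beginning with d- insert -ak- after the first vowel.
So lefwusa → lulefwusa.

lulefwusa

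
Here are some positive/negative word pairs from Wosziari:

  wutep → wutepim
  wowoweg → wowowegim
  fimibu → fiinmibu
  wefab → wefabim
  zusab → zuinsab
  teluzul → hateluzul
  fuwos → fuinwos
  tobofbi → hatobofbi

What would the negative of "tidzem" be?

"tidzem" begins with t-. The stems beginning with t- (teluzul → hateluzul, tobofbi → hatobofbi) add the prefix ha-.
The other patterns: stems beginning with w- add -im; stems beginning with f- or z- insert -in- after the first vowel.
So tidzem → hatidzem.

hatidzem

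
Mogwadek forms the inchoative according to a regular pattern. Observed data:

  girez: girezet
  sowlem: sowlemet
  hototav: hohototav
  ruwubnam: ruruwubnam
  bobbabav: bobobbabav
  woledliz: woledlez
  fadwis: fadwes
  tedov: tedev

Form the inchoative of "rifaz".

ririfaz

sowlem and ruwubnam both end in -m yet inflect differently (sowlemet, ruruwubnam), so the final letter is not what conditions the rule; the last vowel is.
"rifaz" has last vowel 'a'. The stems whose last vowel is 'a' (hototav → hohototav, ruwubnam → ruruwubnam, bobbabav → bobobbabav) repeat the first consonant+vowel as a prefix.
The other patterns: stems whose last vowel is 'e' add -et; stems whose last vowel is 'i' or 'o' change the last vowel to 'e'.
So rifaz → ririfaz.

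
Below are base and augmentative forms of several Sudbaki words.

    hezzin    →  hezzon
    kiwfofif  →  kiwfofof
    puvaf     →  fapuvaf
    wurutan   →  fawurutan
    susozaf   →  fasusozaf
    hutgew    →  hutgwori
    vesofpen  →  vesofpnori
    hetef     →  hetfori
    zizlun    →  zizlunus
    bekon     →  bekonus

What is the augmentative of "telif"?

telof

"telif" has last vowel 'i'. The stems whose last vowel is 'i' (hezzin → hezzon, kiwfofif → kiwfofof) change the last vowel to 'o'.
The other patterns: stems whose last vowel is 'a' add the prefix fa-; stems whose last vowel is 'e' delete the last vowel and add -ori; stems whose last vowel is 'o' or 'u' add -us.
So telif → telof.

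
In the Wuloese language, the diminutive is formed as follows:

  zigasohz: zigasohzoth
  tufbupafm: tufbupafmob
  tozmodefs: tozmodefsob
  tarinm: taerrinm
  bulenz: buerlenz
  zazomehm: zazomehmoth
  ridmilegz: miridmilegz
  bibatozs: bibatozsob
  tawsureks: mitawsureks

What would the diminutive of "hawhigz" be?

bulenz and ridmilegz both end in -z yet inflect differently (buerlenz, miridmilegz), so the final letter is not what conditions the rule; the second-to-last letter is.
"hawhigz" has second-to-last letter 'g'. The one such stem in the data (ridmilegz → miridmilegz) adds the prefix mi-, so the same rule applies.
The other patterns: stems whose second-to-last letter is 'n' insert -er- after the first vowel; stems whose second-to-last letter is 'h' add -oth; stems whose second-to-last letter is 'f' or 'z' add -ob.
So hawhigz → mihawhigz.

mihawhigz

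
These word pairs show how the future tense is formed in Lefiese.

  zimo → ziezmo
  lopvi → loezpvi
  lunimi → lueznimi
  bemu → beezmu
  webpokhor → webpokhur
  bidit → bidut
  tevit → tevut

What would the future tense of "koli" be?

zimo and webpokhor both have last vowel 'o' yet inflect differently (ziezmo, webpokhur), so the last vowel is not what conditions the rule; whether the stem ends in a vowel or a consonant is.
"koli" ends in a vowel. The stems ending in a vowel (zimo → ziezmo, lopvi → loezpvi, lunimi → lueznimi) insert -ez- after the first vowel.
So koli → koezli.

koezli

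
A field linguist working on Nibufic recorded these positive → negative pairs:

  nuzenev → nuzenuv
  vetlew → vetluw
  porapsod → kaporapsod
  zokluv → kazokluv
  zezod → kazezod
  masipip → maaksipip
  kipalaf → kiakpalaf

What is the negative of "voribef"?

voribuf

"voribef" has last vowel 'e'. The stems whose last vowel is 'e' (nuzenev → nuzenuv, vetlew → vetluw) change the last vowel to 'u'.
So voribef → voribuf.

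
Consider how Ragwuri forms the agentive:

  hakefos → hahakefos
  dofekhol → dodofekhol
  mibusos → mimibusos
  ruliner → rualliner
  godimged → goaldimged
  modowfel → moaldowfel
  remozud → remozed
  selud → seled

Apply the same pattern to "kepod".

kekepod

"kepod" has last vowel 'o'. The stems whose last vowel is 'o' (hakefos → hahakefos, dofekhol → dodofekhol, mibusos → mimibusos) repeat the first consonant+vowel as a prefix.
The other patterns: stems whose last vowel is 'e' insert -al- after the first vowel; stems whose last vowel is 'u' change the last vowel to 'e'.
So kepod → kekepod.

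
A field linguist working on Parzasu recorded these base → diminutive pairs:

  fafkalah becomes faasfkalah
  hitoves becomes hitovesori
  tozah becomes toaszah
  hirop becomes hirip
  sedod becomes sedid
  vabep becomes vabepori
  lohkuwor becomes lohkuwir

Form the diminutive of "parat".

paasrat

"parat" has last vowel 'a'. The stems whose last vowel is 'a' (tozah → toaszah, fafkalah → faasfkalah) insert -as- after the first vowel.
The other patterns: stems whose last vowel is 'e' add -ori; stems whose last vowel is 'o' change the last vowel to 'i'.
So parat → paasrat.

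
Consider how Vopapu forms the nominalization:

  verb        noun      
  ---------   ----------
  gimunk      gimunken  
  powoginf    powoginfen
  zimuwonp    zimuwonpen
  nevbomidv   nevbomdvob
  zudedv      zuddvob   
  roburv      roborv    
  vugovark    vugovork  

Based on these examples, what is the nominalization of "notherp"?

nothorp

"notherp" has second-to-last letter 'r'. The stems whose second-to-last letter is 'r' (roburv → roborv, vugovark → vugovork) change the last vowel to 'o'.
So notherp → nothorp.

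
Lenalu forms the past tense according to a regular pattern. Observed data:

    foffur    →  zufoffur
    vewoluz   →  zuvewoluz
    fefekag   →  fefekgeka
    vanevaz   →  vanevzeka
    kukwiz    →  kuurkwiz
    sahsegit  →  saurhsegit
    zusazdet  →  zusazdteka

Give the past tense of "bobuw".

"bobuw" has last vowel 'u'. The stems whose last vowel is 'u' (foffur → zufoffur, vewoluz → zuvewoluz) add the prefix zu-.
So bobuw → zubobuw.

zubobuw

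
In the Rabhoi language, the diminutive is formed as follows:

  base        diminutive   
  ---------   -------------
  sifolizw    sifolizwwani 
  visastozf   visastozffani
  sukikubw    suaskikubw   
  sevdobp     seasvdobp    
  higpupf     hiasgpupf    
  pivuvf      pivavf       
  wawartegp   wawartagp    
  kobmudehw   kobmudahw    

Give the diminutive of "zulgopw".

sifolizw and sukikubw both end in -w yet inflect differently (sifolizwwani, suaskikubw), so the final letter is not what conditions the rule; the second-to-last letter is.
"zulgopw" has second-to-last letter 'p'. The one such stem in the data (higpupf → hiasgpupf) inserts -as- after the first vowel (as do sukikubw, sevdobp), so the same rule applies.
So zulgopw → zuaslgopw.

zuaslgopw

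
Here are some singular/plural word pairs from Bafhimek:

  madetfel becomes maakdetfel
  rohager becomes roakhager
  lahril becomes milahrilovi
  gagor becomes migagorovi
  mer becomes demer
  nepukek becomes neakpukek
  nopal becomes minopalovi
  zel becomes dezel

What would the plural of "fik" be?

defik

zel and lahril both end in -l yet inflect differently (dezel, milahrilovi), so the final letter is not what conditions the rule; the number of vowels is.
"fik" has 1 vowel. The stems with 1 vowel (zel → dezel, mer → demer) add the prefix de-.
The other patterns: stems with 2 vowels add mi- … -ovi around the stem; stems with 3 vowels insert -ak- after the first vowel.
So fik → defik.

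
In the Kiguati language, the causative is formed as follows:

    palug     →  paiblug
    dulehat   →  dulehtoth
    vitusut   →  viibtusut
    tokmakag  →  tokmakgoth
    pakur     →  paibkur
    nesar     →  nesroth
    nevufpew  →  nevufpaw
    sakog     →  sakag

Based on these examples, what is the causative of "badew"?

badaw

"badew" has last vowel 'e'. The one such stem in the data (nevufpew → nevufpaw) changes the last vowel to 'a' (as does sakog), so the same rule applies.
So badew → badaw.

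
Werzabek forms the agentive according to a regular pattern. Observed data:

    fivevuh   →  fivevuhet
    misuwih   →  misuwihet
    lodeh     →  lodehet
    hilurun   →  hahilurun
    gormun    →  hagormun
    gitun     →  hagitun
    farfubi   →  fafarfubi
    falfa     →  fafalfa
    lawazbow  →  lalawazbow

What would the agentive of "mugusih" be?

fivevuh and hilurun both have last vowel 'u' yet inflect differently (fivevuhet, hahilurun), so the last vowel is not what conditions the rule; the final letter is.
"mugusih" ends in -h. The stems ending in -h (fivevuh → fivevuhet, misuwih → misuwihet, lodeh → lodehet) add -et.
The other patterns: stems ending in -n add the prefix ha-; stems ending in -a, -i or -w repeat the first consonant+vowel as a prefix.
So mugusih → mugusihet.

mugusihet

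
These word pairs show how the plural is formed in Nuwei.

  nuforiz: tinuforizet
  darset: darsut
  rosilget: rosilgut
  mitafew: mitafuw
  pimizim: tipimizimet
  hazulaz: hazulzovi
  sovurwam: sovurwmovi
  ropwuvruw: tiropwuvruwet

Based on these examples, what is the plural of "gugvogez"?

"gugvogez" has last vowel 'e'. The stems whose last vowel is 'e' (darset → darsut, mitafew → mitafuw, rosilget → rosilgut) change the last vowel to 'u'.
The other patterns: stems whose last vowel is 'a' delete the last vowel and add -ovi; stems whose last vowel is 'i' or 'u' add ti- … -et around the stem.
So gugvogez → gugvoguz.

gugvoguz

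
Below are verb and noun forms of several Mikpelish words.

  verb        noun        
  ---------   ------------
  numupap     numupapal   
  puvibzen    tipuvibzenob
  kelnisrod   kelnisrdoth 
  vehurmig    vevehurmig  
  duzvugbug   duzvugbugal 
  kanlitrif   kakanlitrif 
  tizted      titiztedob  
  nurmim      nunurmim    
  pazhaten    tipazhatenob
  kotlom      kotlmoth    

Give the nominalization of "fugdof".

fugdfoth

"fugdof" has last vowel 'o'. The stems whose last vowel is 'o' (kelnisrod → kelnisrdoth, kotlom → kotlmoth) delete the last vowel and add -oth.
So fugdof → fugdfoth.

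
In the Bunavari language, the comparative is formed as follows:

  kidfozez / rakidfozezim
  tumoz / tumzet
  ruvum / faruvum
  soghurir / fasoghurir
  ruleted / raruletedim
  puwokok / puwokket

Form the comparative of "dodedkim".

"dodedkim" has last vowel 'i'. The one such stem in the data (soghurir → fasoghurir) adds the prefix fa-, so the same rule applies.
So dodedkim → fadodedkim.

fadodedkim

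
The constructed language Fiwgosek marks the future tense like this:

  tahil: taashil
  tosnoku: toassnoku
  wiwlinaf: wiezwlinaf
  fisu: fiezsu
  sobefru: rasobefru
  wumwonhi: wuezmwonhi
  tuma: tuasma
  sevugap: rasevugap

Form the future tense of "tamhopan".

tosnoku and sobefru both end in -u yet inflect differently (toassnoku, rasobefru), so the final letter is not what conditions the rule; the first letter is.
"tamhopan" begins with t-. The stems beginning with t- (tahil → taashil, tuma → tuasma, tosnoku → toassnoku) insert -as- after the first vowel.
The other patterns: stems beginning with s- add the prefix ra-; stems beginning with f- or w- insert -ez- after the first vowel.
So tamhopan → taasmhopan.

taasmhopan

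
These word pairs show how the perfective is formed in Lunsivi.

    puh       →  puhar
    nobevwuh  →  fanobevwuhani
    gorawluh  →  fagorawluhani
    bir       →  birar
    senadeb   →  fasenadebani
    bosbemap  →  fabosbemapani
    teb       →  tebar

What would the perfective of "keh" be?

kehar

puh and gorawluh both end in -h yet inflect differently (puhar, fagorawluhani), so the final letter is not what conditions the rule; the number of vowels is.
"keh" has 1 vowel. The stems with 1 vowel (teb → tebar, bir → birar, puh → puhar) add -ar.
The other pattern: stems with 3 vowels add fa- … -ani around the stem.
So keh → kehar.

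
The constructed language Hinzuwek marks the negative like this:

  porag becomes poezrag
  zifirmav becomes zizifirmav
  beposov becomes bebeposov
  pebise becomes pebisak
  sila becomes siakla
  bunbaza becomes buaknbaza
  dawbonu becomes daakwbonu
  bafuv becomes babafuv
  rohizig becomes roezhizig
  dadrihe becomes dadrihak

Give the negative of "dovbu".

zifirmav and porag both have last vowel 'a' yet inflect differently (zizifirmav, poezrag), so the last vowel is not what conditions the rule; the final letter is.
"dovbu" ends in -u. The one such stem in the data (dawbonu → daakwbonu) inserts -ak- after the first vowel (as do bunbaza, sila), so the same rule applies.
The other patterns: stems ending in -e drop the final letter and add -ak; stems ending in -v repeat the first consonant+vowel as a prefix; stems ending in -g insert -ez- after the first vowel.
So dovbu → doakvbu.

doakvbu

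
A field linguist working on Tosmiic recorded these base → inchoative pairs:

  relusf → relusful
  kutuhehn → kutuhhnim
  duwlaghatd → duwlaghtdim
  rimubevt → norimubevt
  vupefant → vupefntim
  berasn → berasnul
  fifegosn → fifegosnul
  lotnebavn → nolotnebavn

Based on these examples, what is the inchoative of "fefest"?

"fefest" has second-to-last letter 's'. The stems whose second-to-last letter is 's' (fifegosn → fifegosnul, relusf → relusful, berasn → berasnul) add -ul.
The other patterns: stems whose second-to-last letter is 'v' add the prefix no-; stems whose second-to-last letter is 'h', 'n' or 't' delete the last vowel and add -im.
So fefest → fefestul.

fefestul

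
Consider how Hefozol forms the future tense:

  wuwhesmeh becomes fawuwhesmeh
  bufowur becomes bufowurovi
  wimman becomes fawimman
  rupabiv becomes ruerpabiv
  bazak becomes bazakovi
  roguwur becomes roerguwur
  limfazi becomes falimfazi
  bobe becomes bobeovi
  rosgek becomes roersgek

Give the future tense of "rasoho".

"rasoho" begins with r-. The stems beginning with r- (rosgek → roersgek, roguwur → roerguwur, rupabiv → ruerpabiv) insert -er- after the first vowel.
The other patterns: stems beginning with b- add -ovi; stems beginning with l- or w- add the prefix fa-.
So rasoho → raersoho.

raersoho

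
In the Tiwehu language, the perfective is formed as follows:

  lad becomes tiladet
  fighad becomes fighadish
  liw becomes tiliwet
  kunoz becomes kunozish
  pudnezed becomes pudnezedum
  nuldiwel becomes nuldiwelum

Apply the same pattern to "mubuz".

lad and fighad both end in -d yet inflect differently (tiladet, fighadish), so the final letter is not what conditions the rule; the number of vowels is.
"mubuz" has 2 vowels. The stems with 2 vowels (fighad → fighadish, kunoz → kunozish) add -ish.
So mubuz → mubuzish.

mubuzish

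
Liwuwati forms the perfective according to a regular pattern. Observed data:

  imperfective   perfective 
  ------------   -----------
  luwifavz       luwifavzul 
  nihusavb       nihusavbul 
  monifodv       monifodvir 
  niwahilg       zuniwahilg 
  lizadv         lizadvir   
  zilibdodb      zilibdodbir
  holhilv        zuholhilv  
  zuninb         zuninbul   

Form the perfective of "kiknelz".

zukiknelz

holhilv and lizadv both end in -v yet inflect differently (zuholhilv, lizadvir), so the final letter is not what conditions the rule; the second-to-last letter is.
"kiknelz" has second-to-last letter 'l'. The stems whose second-to-last letter is 'l' (holhilv → zuholhilv, niwahilg → zuniwahilg) add the prefix zu-.
So kiknelz → zukiknelz.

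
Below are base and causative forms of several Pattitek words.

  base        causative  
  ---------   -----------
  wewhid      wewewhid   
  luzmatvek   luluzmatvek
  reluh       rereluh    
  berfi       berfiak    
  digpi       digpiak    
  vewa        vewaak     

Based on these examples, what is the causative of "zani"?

wewhid and berfi both have last vowel 'i' yet inflect differently (wewewhid, berfiak), so the last vowel is not what conditions the rule; whether the stem ends in a vowel or a consonant is.
"zani" ends in a vowel. The stems ending in a vowel (berfi → berfiak, digpi → digpiak, vewa → vewaak) add -ak.
The other pattern: stems ending in a consonant repeat the first consonant+vowel as a prefix.
So zani → zaniak.

zaniak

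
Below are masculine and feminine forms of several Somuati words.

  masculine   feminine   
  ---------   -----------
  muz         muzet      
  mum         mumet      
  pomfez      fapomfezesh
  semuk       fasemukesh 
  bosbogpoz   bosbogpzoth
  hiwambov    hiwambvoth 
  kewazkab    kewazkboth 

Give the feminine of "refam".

muz and pomfez both end in -z yet inflect differently (muzet, fapomfezesh), so the final letter is not what conditions the rule; the number of vowels is.
"refam" has 2 vowels. The stems with 2 vowels (pomfez → fapomfezesh, semuk → fasemukesh) add fa- … -esh around the stem.
So refam → farefamesh.

farefamesh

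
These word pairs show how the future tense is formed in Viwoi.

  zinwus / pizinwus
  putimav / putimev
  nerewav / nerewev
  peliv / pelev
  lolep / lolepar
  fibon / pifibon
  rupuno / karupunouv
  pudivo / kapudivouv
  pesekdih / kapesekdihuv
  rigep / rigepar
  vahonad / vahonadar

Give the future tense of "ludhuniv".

fibon and rupuno both have last vowel 'o' yet inflect differently (pifibon, karupunouv), so the last vowel is not what conditions the rule; the final letter is.
"ludhuniv" ends in -v. The stems ending in -v (peliv → pelev, nerewav → nerewev, putimav → putimev) change the last vowel to 'e'.
So ludhuniv → ludhunev.

ludhunev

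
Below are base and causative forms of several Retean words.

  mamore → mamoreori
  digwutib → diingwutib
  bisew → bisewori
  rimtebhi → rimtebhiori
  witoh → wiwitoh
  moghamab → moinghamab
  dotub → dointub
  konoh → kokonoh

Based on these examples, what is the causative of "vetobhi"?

vetobhiori

digwutib and rimtebhi both have last vowel 'i' yet inflect differently (diingwutib, rimtebhiori), so the last vowel is not what conditions the rule; the final letter is.
"vetobhi" ends in -i. The one such stem in the data (rimtebhi → rimtebhiori) adds -ori, so the same rule applies.
So vetobhi → vetobhiori.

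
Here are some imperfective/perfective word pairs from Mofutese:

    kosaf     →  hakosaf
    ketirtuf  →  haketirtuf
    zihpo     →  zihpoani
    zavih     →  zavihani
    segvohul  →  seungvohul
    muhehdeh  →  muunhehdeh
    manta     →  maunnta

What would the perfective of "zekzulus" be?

zekzulusani

zavih and muhehdeh both end in -h yet inflect differently (zavihani, muunhehdeh), so the final letter is not what conditions the rule; the first letter is.
"zekzulus" begins with z-. The stems beginning with z- (zihpo → zihpoani, zavih → zavihani) add -ani.
So zekzulus → zekzulusani.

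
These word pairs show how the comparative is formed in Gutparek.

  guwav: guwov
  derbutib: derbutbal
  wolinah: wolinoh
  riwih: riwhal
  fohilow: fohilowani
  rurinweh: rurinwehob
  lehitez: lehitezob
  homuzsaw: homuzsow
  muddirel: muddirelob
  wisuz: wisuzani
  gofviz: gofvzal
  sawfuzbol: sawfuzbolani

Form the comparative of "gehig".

wolinah and rurinweh both end in -h yet inflect differently (wolinoh, rurinwehob), so the final letter is not what conditions the rule; the last vowel is.
"gehig" has last vowel 'i'. The stems whose last vowel is 'i' (riwih → riwhal, gofviz → gofvzal, derbutib → derbutbal) delete the last vowel and add -al.
The other patterns: stems whose last vowel is 'a' change the last vowel to 'o'; stems whose last vowel is 'e' add -ob; stems whose last vowel is 'o' or 'u' add -ani.
So gehig → gehgal.

gehgal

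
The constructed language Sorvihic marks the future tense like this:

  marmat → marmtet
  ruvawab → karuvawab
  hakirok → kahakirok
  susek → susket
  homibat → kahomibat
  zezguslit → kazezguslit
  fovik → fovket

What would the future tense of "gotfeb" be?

gotfbet

homibat and marmat both end in -t yet inflect differently (kahomibat, marmtet), so the final letter is not what conditions the rule; the number of vowels is.
"gotfeb" has 2 vowels. The stems with 2 vowels (marmat → marmtet, fovik → fovket, susek → susket) delete the last vowel and add -et.
The other pattern: stems with 3 vowels add the prefix ka-.
So gotfeb → gotfbet.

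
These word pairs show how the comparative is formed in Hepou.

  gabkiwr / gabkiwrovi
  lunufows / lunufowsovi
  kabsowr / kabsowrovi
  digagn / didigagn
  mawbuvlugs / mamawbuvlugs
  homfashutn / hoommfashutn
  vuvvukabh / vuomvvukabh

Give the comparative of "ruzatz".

lunufows and mawbuvlugs both end in -s yet inflect differently (lunufowsovi, mamawbuvlugs), so the final letter is not what conditions the rule; the second-to-last letter is.
"ruzatz" has second-to-last letter 't'. The one such stem in the data (homfashutn → hoommfashutn) inserts -om- after the first vowel (as does vuvvukabh), so the same rule applies.
The other patterns: stems whose second-to-last letter is 'w' add -ovi; stems whose second-to-last letter is 'g' repeat the first consonant+vowel as a prefix.
So ruzatz → ruomzatz.

ruomzatz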